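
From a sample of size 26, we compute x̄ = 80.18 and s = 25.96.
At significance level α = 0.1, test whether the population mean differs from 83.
One-sample t-test:
H₀: μ = 83
H₁: μ ≠ 83
df = n - 1 = 25
t = (x̄ - μ₀) / (s/√n) = (80.18 - 83) / (25.96/√26) = -0.554
p-value = 0.5846

Since p-value > α = 0.1, we fail to reject H₀.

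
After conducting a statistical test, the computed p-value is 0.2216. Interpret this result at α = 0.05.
Since p = 0.2216 > α = 0.05, fail to reject H₀.
There is insufficient evidence to reject the null hypothesis; the result is not statistically significant at the 0.05 level.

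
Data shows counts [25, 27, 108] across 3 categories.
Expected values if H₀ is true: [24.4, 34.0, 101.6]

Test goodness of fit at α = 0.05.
Chi-square goodness of fit test:
H₀: observed counts match expected distribution
H₁: observed counts differ from expected distribution
df = k - 1 = 2
χ² = Σ(O - E)²/E
   = (25 - 24.4)²/24.4 + (27 - 34.0)²/34.0 + (108 - 101.6)²/101.6
   = 0.015 + 1.441 + 0.403
   = 1.86
p-value = 0.3947

Since p-value > α = 0.05, we fail to reject H₀.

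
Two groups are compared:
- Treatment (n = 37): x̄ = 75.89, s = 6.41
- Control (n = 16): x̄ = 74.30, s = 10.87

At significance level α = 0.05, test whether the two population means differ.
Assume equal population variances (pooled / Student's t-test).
Student's two-sample t-test (equal variances):
H₀: μ₁ = μ₂
H₁: μ₁ ≠ μ₂
df = n₁ + n₂ - 2 = 51
Pooled variance s_p² = [(n₁-1)s₁² + (n₂-1)s₂²] / (n₁ + n₂ - 2) = [(36)(6.41²) + (15)(10.87²)] / 51 = 63.7554
SE = √(s_p²(1/n₁ + 1/n₂)) = √(63.7554 × (1/37 + 1/16)) = 2.3891
t = (x̄₁ - x̄₂) / SE = (75.89 - 74.30) / 2.3891 = 1.59 / 2.3891 = 0.666
p-value = 0.5087

Since p-value > α = 0.05, we fail to reject H₀.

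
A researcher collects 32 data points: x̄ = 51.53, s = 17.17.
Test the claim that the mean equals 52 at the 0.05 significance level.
One-sample t-test:
H₀: μ = 52
H₁: μ ≠ 52
df = n - 1 = 31
t = (x̄ - μ₀) / (s/√n) = (51.53 - 52) / (17.17/√32) = -0.155
p-value = 0.8779

Since p-value > α = 0.05, we fail to reject H₀.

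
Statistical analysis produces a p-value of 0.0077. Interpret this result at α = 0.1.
Since p = 0.0077 < α = 0.1, reject H₀.
There is sufficient evidence to reject the null hypothesis; the result is statistically significant at the 0.1 level.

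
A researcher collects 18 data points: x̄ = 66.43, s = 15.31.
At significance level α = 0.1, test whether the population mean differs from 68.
One-sample t-test:
H₀: μ = 68
H₁: μ ≠ 68
df = n - 1 = 17
t = (x̄ - μ₀) / (s/√n) = (66.43 - 68) / (15.31/√18) = -0.435
p-value = 0.6690

Since p-value > α = 0.1, we fail to reject H₀.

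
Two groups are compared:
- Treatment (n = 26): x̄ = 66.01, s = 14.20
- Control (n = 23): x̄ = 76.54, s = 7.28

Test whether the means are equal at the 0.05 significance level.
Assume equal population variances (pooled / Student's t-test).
Student's two-sample t-test (equal variances):
H₀: μ₁ = μ₂
H₁: μ₁ ≠ μ₂
df = n₁ + n₂ - 2 = 47
Pooled variance s_p² = [(n₁-1)s₁² + (n₂-1)s₂²] / (n₁ + n₂ - 2) = [(25)(14.20²) + (22)(7.28²)] / 47 = 132.0631
SE = √(s_p²(1/n₁ + 1/n₂)) = √(132.0631 × (1/26 + 1/23)) = 3.2896
t = (x̄₁ - x̄₂) / SE = (66.01 - 76.54) / 3.2896 = -10.53 / 3.2896 = -3.201
p-value = 0.0025

Since p-value < α = 0.05, we reject H₀.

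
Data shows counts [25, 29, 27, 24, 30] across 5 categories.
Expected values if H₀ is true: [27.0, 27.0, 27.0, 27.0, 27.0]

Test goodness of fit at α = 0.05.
Chi-square goodness of fit test:
H₀: observed counts match expected distribution
H₁: observed counts differ from expected distribution
df = k - 1 = 4
χ² = Σ(O - E)²/E
   = (25 - 27.0)²/27.0 + (29 - 27.0)²/27.0 + (27 - 27.0)²/27.0 + (24 - 27.0)²/27.0 + (30 - 27.0)²/27.0
   = 0.148 + 0.148 + 0.000 + 0.333 + 0.333
   = 0.96
p-value = 0.9154

Since p-value > α = 0.05, we fail to reject H₀.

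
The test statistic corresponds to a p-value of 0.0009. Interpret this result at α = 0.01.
Since p = 0.0009 < α = 0.01, reject H₀.
There is sufficient evidence to reject the null hypothesis; the result is statistically significant at the 0.01 level.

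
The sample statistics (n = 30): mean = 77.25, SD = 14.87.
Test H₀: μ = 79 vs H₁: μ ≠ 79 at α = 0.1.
One-sample t-test:
H₀: μ = 79
H₁: μ ≠ 79
df = n - 1 = 29
t = (x̄ - μ₀) / (s/√n) = (77.25 - 79) / (14.87/√30) = -0.645
p-value = 0.5243

Since p-value > α = 0.1, we fail to reject H₀.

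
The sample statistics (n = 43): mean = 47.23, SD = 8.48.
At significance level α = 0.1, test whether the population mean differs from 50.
One-sample t-test:
H₀: μ = 50
H₁: μ ≠ 50
df = n - 1 = 42
t = (x̄ - μ₀) / (s/√n) = (47.23 - 50) / (8.48/√43) = -2.142
p-value = 0.0380

Since p-value < α = 0.1, we reject H₀.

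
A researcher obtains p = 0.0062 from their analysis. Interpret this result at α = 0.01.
Since p = 0.0062 < α = 0.01, reject H₀.
There is sufficient evidence to reject the null hypothesis; the result is statistically significant at the 0.01 level.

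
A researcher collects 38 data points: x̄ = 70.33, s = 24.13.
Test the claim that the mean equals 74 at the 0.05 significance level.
One-sample t-test:
H₀: μ = 74
H₁: μ ≠ 74
df = n - 1 = 37
t = (x̄ - μ₀) / (s/√n) = (70.33 - 74) / (24.13/√38) = -0.938
p-value = 0.3545

Since p-value > α = 0.05, we fail to reject H₀.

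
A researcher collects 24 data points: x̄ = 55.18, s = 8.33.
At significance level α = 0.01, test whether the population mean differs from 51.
One-sample t-test:
H₀: μ = 51
H₁: μ ≠ 51
df = n - 1 = 23
t = (x̄ - μ₀) / (s/√n) = (55.18 - 51) / (8.33/√24) = 2.458
p-value = 0.0219

Since p-value > α = 0.01, we fail to reject H₀.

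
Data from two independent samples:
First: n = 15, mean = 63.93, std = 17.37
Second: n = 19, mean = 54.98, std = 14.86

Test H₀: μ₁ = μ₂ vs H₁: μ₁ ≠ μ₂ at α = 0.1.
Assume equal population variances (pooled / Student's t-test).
Student's two-sample t-test (equal variances):
H₀: μ₁ = μ₂
H₁: μ₁ ≠ μ₂
df = n₁ + n₂ - 2 = 32
Pooled variance s_p² = [(n₁-1)s₁² + (n₂-1)s₂²] / (n₁ + n₂ - 2) = [(14)(17.37²) + (18)(14.86²)] / 32 = 256.2122
SE = √(s_p²(1/n₁ + 1/n₂)) = √(256.2122 × (1/15 + 1/19)) = 5.5286
t = (x̄₁ - x̄₂) / SE = (63.93 - 54.98) / 5.5286 = 8.95 / 5.5286 = 1.619
p-value = 0.1153

Since p-value > α = 0.1, we fail to reject H₀.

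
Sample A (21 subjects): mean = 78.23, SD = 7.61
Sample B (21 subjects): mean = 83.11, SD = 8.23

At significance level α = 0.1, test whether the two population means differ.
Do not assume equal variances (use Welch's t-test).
Welch's two-sample t-test:
H₀: μ₁ = μ₂
H₁: μ₁ ≠ μ₂
s₁²/n₁ = 7.61²/21 = 2.7577,  s₂²/n₂ = 8.23²/21 = 3.2254
SE = √(s₁²/n₁ + s₂²/n₂) = √(2.7577 + 3.2254) = 2.4460
df (Welch-Satterthwaite) = (s₁²/n₁ + s₂²/n₂)² / [(s₁²/n₁)²/(n₁-1) + (s₂²/n₂)²/(n₂-1)] ≈ 39.76
t = (x̄₁ - x̄₂) / SE = (78.23 - 83.11) / 2.4460 = -4.88 / 2.4460 = -1.995
p-value = 0.0529

Since p-value < α = 0.1, we reject H₀.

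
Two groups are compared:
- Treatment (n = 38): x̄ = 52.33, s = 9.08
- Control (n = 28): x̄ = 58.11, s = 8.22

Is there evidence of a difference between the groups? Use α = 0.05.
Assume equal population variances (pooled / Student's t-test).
Student's two-sample t-test (equal variances):
H₀: μ₁ = μ₂
H₁: μ₁ ≠ μ₂
df = n₁ + n₂ - 2 = 64
Pooled variance s_p² = [(n₁-1)s₁² + (n₂-1)s₂²] / (n₁ + n₂ - 2) = [(37)(9.08²) + (27)(8.22²)] / 64 = 76.1697
SE = √(s_p²(1/n₁ + 1/n₂)) = √(76.1697 × (1/38 + 1/28)) = 2.1737
t = (x̄₁ - x̄₂) / SE = (52.33 - 58.11) / 2.1737 = -5.78 / 2.1737 = -2.659
p-value = 0.0099

Since p-value < α = 0.05, we reject H₀.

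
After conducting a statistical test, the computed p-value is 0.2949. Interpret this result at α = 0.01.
Since p = 0.2949 > α = 0.01, fail to reject H₀.
There is insufficient evidence to reject the null hypothesis; the result is not statistically significant at the 0.01 level.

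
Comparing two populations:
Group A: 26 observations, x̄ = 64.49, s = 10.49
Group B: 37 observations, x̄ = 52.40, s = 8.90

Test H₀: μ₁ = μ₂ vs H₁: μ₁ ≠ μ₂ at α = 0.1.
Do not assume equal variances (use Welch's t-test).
Welch's two-sample t-test:
H₀: μ₁ = μ₂
H₁: μ₁ ≠ μ₂
s₁²/n₁ = 10.49²/26 = 4.2323,  s₂²/n₂ = 8.90²/37 = 2.1408
SE = √(s₁²/n₁ + s₂²/n₂) = √(4.2323 + 2.1408) = 2.5245
df (Welch-Satterthwaite) = (s₁²/n₁ + s₂²/n₂)² / [(s₁²/n₁)²/(n₁-1) + (s₂²/n₂)²/(n₂-1)] ≈ 48.14
t = (x̄₁ - x̄₂) / SE = (64.49 - 52.40) / 2.5245 = 12.09 / 2.5245 = 4.789
p-value < 0.0001

Since p-value < α = 0.1, we reject H₀.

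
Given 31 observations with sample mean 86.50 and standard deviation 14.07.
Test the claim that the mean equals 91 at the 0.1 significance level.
One-sample t-test:
H₀: μ = 91
H₁: μ ≠ 91
df = n - 1 = 30
t = (x̄ - μ₀) / (s/√n) = (86.50 - 91) / (14.07/√31) = -1.781
p-value = 0.0851

Since p-value < α = 0.1, we reject H₀.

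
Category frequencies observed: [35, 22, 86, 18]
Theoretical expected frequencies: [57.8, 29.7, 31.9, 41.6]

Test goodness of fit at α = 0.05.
Chi-square goodness of fit test:
H₀: observed counts match expected distribution
H₁: observed counts differ from expected distribution
df = k - 1 = 3
χ² = Σ(O - E)²/E
   = (35 - 57.8)²/57.8 + (22 - 29.7)²/29.7 + (86 - 31.9)²/31.9 + (18 - 41.6)²/41.6
   = 8.994 + 1.996 + 91.750 + 13.388
   = 116.13
p-value < 0.0001

Since p-value < α = 0.05, we reject H₀.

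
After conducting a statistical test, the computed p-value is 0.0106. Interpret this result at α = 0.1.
Since p = 0.0106 < α = 0.1, reject H₀.
There is sufficient evidence to reject the null hypothesis; the result is statistically significant at the 0.1 level.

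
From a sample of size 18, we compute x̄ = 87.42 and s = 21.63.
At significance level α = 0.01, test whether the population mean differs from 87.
One-sample t-test:
H₀: μ = 87
H₁: μ ≠ 87
df = n - 1 = 17
t = (x̄ - μ₀) / (s/√n) = (87.42 - 87) / (21.63/√18) = 0.082
p-value = 0.9353

Since p-value > α = 0.01, we fail to reject H₀.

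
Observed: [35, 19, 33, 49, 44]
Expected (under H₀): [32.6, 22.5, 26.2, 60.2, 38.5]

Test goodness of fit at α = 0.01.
Chi-square goodness of fit test:
H₀: observed counts match expected distribution
H₁: observed counts differ from expected distribution
df = k - 1 = 4
χ² = Σ(O - E)²/E
   = (35 - 32.6)²/32.6 + (19 - 22.5)²/22.5 + (33 - 26.2)²/26.2 + (49 - 60.2)²/60.2 + (44 - 38.5)²/38.5
   = 0.177 + 0.544 + 1.765 + 2.084 + 0.786
   = 5.36
p-value = 0.2527

Since p-value > α = 0.01, we fail to reject H₀.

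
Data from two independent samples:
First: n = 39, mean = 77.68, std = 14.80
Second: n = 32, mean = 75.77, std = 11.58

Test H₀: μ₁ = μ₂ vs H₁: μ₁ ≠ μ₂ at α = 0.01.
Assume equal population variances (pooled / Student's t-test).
Student's two-sample t-test (equal variances):
H₀: μ₁ = μ₂
H₁: μ₁ ≠ μ₂
df = n₁ + n₂ - 2 = 69
Pooled variance s_p² = [(n₁-1)s₁² + (n₂-1)s₂²] / (n₁ + n₂ - 2) = [(38)(14.80²) + (31)(11.58²)] / 69 = 180.8769
SE = √(s_p²(1/n₁ + 1/n₂)) = √(180.8769 × (1/39 + 1/32)) = 3.2078
t = (x̄₁ - x̄₂) / SE = (77.68 - 75.77) / 3.2078 = 1.91 / 3.2078 = 0.595
p-value = 0.5535

Since p-value > α = 0.01, we fail to reject H₀.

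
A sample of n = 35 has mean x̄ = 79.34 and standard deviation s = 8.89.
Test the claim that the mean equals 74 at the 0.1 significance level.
One-sample t-test:
H₀: μ = 74
H₁: μ ≠ 74
df = n - 1 = 34
t = (x̄ - μ₀) / (s/√n) = (79.34 - 74) / (8.89/√35) = 3.554
p-value = 0.0011

Since p-value < α = 0.1, we reject H₀.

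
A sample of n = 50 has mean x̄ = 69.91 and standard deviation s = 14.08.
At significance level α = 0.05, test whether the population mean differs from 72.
One-sample t-test:
H₀: μ = 72
H₁: μ ≠ 72
df = n - 1 = 49
t = (x̄ - μ₀) / (s/√n) = (69.91 - 72) / (14.08/√50) = -1.050
p-value = 0.2990

Since p-value > α = 0.05, we fail to reject H₀.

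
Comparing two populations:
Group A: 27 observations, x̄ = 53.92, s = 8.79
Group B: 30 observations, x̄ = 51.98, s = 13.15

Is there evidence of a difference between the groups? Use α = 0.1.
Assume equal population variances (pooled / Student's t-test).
Student's two-sample t-test (equal variances):
H₀: μ₁ = μ₂
H₁: μ₁ ≠ μ₂
df = n₁ + n₂ - 2 = 55
Pooled variance s_p² = [(n₁-1)s₁² + (n₂-1)s₂²] / (n₁ + n₂ - 2) = [(26)(8.79²) + (29)(13.15²)] / 55 = 127.7022
SE = √(s_p²(1/n₁ + 1/n₂)) = √(127.7022 × (1/27 + 1/30)) = 2.9977
t = (x̄₁ - x̄₂) / SE = (53.92 - 51.98) / 2.9977 = 1.94 / 2.9977 = 0.647
p-value = 0.5202

Since p-value > α = 0.1, we fail to reject H₀.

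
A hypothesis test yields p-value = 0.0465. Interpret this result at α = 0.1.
Since p = 0.0465 < α = 0.1, reject H₀.
There is sufficient evidence to reject the null hypothesis; the result is statistically significant at the 0.1 level.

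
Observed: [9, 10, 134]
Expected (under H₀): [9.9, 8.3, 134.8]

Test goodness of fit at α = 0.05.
Chi-square goodness of fit test:
H₀: observed counts match expected distribution
H₁: observed counts differ from expected distribution
df = k - 1 = 2
χ² = Σ(O - E)²/E
   = (9 - 9.9)²/9.9 + (10 - 8.3)²/8.3 + (134 - 134.8)²/134.8
   = 0.082 + 0.348 + 0.005
   = 0.43
p-value = 0.8046

Since p-value > α = 0.05, we fail to reject H₀.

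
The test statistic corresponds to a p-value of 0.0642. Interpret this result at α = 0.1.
Since p = 0.0642 < α = 0.1, reject H₀.
There is sufficient evidence to reject the null hypothesis; the result is statistically significant at the 0.1 level.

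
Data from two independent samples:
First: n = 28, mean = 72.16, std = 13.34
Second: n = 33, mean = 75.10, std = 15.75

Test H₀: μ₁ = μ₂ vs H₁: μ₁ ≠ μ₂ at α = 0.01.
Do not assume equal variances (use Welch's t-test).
Welch's two-sample t-test:
H₀: μ₁ = μ₂
H₁: μ₁ ≠ μ₂
s₁²/n₁ = 13.34²/28 = 6.3556,  s₂²/n₂ = 15.75²/33 = 7.5170
SE = √(s₁²/n₁ + s₂²/n₂) = √(6.3556 + 7.5170) = 3.7246
df (Welch-Satterthwaite) = (s₁²/n₁ + s₂²/n₂)² / [(s₁²/n₁)²/(n₁-1) + (s₂²/n₂)²/(n₂-1)] ≈ 59.00
t = (x̄₁ - x̄₂) / SE = (72.16 - 75.10) / 3.7246 = -2.94 / 3.7246 = -0.789
p-value = 0.4331

Since p-value > α = 0.01, we fail to reject H₀.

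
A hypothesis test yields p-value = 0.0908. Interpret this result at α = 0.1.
Since p = 0.0908 < α = 0.1, reject H₀.
There is sufficient evidence to reject the null hypothesis; the result is statistically significant at the 0.1 level.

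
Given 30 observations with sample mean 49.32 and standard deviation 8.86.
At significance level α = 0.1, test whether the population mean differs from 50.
One-sample t-test:
H₀: μ = 50
H₁: μ ≠ 50
df = n - 1 = 29
t = (x̄ - μ₀) / (s/√n) = (49.32 - 50) / (8.86/√30) = -0.420
p-value = 0.6773

Since p-value > α = 0.1, we fail to reject H₀.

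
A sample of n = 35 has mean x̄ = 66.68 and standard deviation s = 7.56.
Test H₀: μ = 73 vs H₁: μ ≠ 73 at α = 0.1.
One-sample t-test:
H₀: μ = 73
H₁: μ ≠ 73
df = n - 1 = 34
t = (x̄ - μ₀) / (s/√n) = (66.68 - 73) / (7.56/√35) = -4.946
p-value < 0.0001

Since p-value < α = 0.1, we reject H₀.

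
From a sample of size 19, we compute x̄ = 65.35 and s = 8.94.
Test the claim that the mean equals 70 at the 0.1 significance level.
One-sample t-test:
H₀: μ = 70
H₁: μ ≠ 70
df = n - 1 = 18
t = (x̄ - μ₀) / (s/√n) = (65.35 - 70) / (8.94/√19) = -2.267
p-value = 0.0359

Since p-value < α = 0.1, we reject H₀.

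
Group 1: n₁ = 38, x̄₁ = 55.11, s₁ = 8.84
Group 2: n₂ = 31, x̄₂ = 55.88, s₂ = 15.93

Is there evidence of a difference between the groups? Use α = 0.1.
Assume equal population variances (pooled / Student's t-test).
Student's two-sample t-test (equal variances):
H₀: μ₁ = μ₂
H₁: μ₁ ≠ μ₂
df = n₁ + n₂ - 2 = 67
Pooled variance s_p² = [(n₁-1)s₁² + (n₂-1)s₂²] / (n₁ + n₂ - 2) = [(37)(8.84²) + (30)(15.93²)] / 67 = 156.7811
SE = √(s_p²(1/n₁ + 1/n₂)) = √(156.7811 × (1/38 + 1/31)) = 3.0304
t = (x̄₁ - x̄₂) / SE = (55.11 - 55.88) / 3.0304 = -0.77 / 3.0304 = -0.254
p-value = 0.8002

Since p-value > α = 0.1, we fail to reject H₀.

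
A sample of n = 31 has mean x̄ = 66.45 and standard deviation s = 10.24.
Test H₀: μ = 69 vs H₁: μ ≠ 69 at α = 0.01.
One-sample t-test:
H₀: μ = 69
H₁: μ ≠ 69
df = n - 1 = 30
t = (x̄ - μ₀) / (s/√n) = (66.45 - 69) / (10.24/√31) = -1.387
p-value = 0.1758

Since p-value > α = 0.01, we fail to reject H₀.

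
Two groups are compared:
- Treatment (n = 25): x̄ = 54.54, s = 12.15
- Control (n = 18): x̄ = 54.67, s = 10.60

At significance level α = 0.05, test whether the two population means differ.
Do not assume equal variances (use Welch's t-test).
Welch's two-sample t-test:
H₀: μ₁ = μ₂
H₁: μ₁ ≠ μ₂
s₁²/n₁ = 12.15²/25 = 5.9049,  s₂²/n₂ = 10.60²/18 = 6.2422
SE = √(s₁²/n₁ + s₂²/n₂) = √(5.9049 + 6.2422) = 3.4853
df (Welch-Satterthwaite) = (s₁²/n₁ + s₂²/n₂)² / [(s₁²/n₁)²/(n₁-1) + (s₂²/n₂)²/(n₂-1)] ≈ 39.40
t = (x̄₁ - x̄₂) / SE = (54.54 - 54.67) / 3.4853 = -0.13 / 3.4853 = -0.037
p-value = 0.9704

Since p-value > α = 0.05, we fail to reject H₀.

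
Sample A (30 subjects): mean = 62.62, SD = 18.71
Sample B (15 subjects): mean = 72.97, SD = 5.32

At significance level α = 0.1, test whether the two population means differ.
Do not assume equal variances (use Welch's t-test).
Welch's two-sample t-test:
H₀: μ₁ = μ₂
H₁: μ₁ ≠ μ₂
s₁²/n₁ = 18.71²/30 = 11.6688,  s₂²/n₂ = 5.32²/15 = 1.8868
SE = √(s₁²/n₁ + s₂²/n₂) = √(11.6688 + 1.8868) = 3.6818
df (Welch-Satterthwaite) = (s₁²/n₁ + s₂²/n₂)² / [(s₁²/n₁)²/(n₁-1) + (s₂²/n₂)²/(n₂-1)] ≈ 37.13
t = (x̄₁ - x̄₂) / SE = (62.62 - 72.97) / 3.6818 = -10.35 / 3.6818 = -2.811
p-value = 0.0078

Since p-value < α = 0.1, we reject H₀.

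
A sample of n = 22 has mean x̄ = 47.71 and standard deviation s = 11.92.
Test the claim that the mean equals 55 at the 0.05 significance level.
One-sample t-test:
H₀: μ = 55
H₁: μ ≠ 55
df = n - 1 = 21
t = (x̄ - μ₀) / (s/√n) = (47.71 - 55) / (11.92/√22) = -2.869
p-value = 0.0092

Since p-value < α = 0.05, we reject H₀.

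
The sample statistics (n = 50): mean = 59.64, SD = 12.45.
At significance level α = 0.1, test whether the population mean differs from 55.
One-sample t-test:
H₀: μ = 55
H₁: μ ≠ 55
df = n - 1 = 49
t = (x̄ - μ₀) / (s/√n) = (59.64 - 55) / (12.45/√50) = 2.635
p-value = 0.0112

Since p-value < α = 0.1, we reject H₀.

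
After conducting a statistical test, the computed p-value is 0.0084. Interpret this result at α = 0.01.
Since p = 0.0084 < α = 0.01, reject H₀.
There is sufficient evidence to reject the null hypothesis; the result is statistically significant at the 0.01 level.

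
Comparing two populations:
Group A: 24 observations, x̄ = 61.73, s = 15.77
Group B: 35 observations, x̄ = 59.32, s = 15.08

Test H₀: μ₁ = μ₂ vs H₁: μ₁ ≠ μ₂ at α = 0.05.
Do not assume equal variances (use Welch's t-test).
Welch's two-sample t-test:
H₀: μ₁ = μ₂
H₁: μ₁ ≠ μ₂
s₁²/n₁ = 15.77²/24 = 10.3622,  s₂²/n₂ = 15.08²/35 = 6.4973
SE = √(s₁²/n₁ + s₂²/n₂) = √(10.3622 + 6.4973) = 4.1060
df (Welch-Satterthwaite) = (s₁²/n₁ + s₂²/n₂)² / [(s₁²/n₁)²/(n₁-1) + (s₂²/n₂)²/(n₂-1)] ≈ 48.09
t = (x̄₁ - x̄₂) / SE = (61.73 - 59.32) / 4.1060 = 2.41 / 4.1060 = 0.587
p-value = 0.5600

Since p-value > α = 0.05, we fail to reject H₀.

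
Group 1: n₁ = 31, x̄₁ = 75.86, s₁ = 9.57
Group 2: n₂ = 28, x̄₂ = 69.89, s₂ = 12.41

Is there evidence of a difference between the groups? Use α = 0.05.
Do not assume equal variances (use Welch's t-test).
Welch's two-sample t-test:
H₀: μ₁ = μ₂
H₁: μ₁ ≠ μ₂
s₁²/n₁ = 9.57²/31 = 2.9544,  s₂²/n₂ = 12.41²/28 = 5.5003
SE = √(s₁²/n₁ + s₂²/n₂) = √(2.9544 + 5.5003) = 2.9077
df (Welch-Satterthwaite) = (s₁²/n₁ + s₂²/n₂)² / [(s₁²/n₁)²/(n₁-1) + (s₂²/n₂)²/(n₂-1)] ≈ 50.64
t = (x̄₁ - x̄₂) / SE = (75.86 - 69.89) / 2.9077 = 5.97 / 2.9077 = 2.053
p-value = 0.0452

Since p-value < α = 0.05, we reject H₀.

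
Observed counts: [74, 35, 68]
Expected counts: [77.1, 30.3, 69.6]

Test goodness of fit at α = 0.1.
Chi-square goodness of fit test:
H₀: observed counts match expected distribution
H₁: observed counts differ from expected distribution
df = k - 1 = 2
χ² = Σ(O - E)²/E
   = (74 - 77.1)²/77.1 + (35 - 30.3)²/30.3 + (68 - 69.6)²/69.6
   = 0.125 + 0.729 + 0.037
   = 0.89
p-value = 0.6407

Since p-value > α = 0.1, we fail to reject H₀.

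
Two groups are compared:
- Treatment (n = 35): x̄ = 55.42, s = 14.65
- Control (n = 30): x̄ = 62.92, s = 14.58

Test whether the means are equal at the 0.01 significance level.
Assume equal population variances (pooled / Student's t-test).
Student's two-sample t-test (equal variances):
H₀: μ₁ = μ₂
H₁: μ₁ ≠ μ₂
df = n₁ + n₂ - 2 = 63
Pooled variance s_p² = [(n₁-1)s₁² + (n₂-1)s₂²] / (n₁ + n₂ - 2) = [(34)(14.65²) + (29)(14.58²)] / 63 = 213.6806
SE = √(s_p²(1/n₁ + 1/n₂)) = √(213.6806 × (1/35 + 1/30)) = 3.6370
t = (x̄₁ - x̄₂) / SE = (55.42 - 62.92) / 3.6370 = -7.50 / 3.6370 = -2.062
p-value = 0.0433

Since p-value > α = 0.01, we fail to reject H₀.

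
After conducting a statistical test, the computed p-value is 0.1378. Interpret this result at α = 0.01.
Since p = 0.1378 > α = 0.01, fail to reject H₀.
There is insufficient evidence to reject the null hypothesis; the result is not statistically significant at the 0.01 level.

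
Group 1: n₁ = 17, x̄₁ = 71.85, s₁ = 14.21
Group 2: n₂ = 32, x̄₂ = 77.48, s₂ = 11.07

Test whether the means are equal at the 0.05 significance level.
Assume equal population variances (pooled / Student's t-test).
Student's two-sample t-test (equal variances):
H₀: μ₁ = μ₂
H₁: μ₁ ≠ μ₂
df = n₁ + n₂ - 2 = 47
Pooled variance s_p² = [(n₁-1)s₁² + (n₂-1)s₂²] / (n₁ + n₂ - 2) = [(16)(14.21²) + (31)(11.07²)] / 47 = 149.5676
SE = √(s_p²(1/n₁ + 1/n₂)) = √(149.5676 × (1/17 + 1/32)) = 3.6704
t = (x̄₁ - x̄₂) / SE = (71.85 - 77.48) / 3.6704 = -5.63 / 3.6704 = -1.534
p-value = 0.1318

Since p-value > α = 0.05, we fail to reject H₀.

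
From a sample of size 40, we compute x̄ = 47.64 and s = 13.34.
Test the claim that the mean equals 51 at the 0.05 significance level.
One-sample t-test:
H₀: μ = 51
H₁: μ ≠ 51
df = n - 1 = 39
t = (x̄ - μ₀) / (s/√n) = (47.64 - 51) / (13.34/√40) = -1.593
p-value = 0.1192

Since p-value > α = 0.05, we fail to reject H₀.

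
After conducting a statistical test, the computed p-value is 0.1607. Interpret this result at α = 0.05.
Since p = 0.1607 > α = 0.05, fail to reject H₀.
There is insufficient evidence to reject the null hypothesis; the result is not statistically significant at the 0.05 level.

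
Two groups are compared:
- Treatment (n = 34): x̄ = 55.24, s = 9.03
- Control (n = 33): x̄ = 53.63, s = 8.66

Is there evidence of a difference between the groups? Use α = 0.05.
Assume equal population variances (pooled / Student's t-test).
Student's two-sample t-test (equal variances):
H₀: μ₁ = μ₂
H₁: μ₁ ≠ μ₂
df = n₁ + n₂ - 2 = 65
Pooled variance s_p² = [(n₁-1)s₁² + (n₂-1)s₂²] / (n₁ + n₂ - 2) = [(33)(9.03²) + (32)(8.66²)] / 65 = 78.3186
SE = √(s_p²(1/n₁ + 1/n₂)) = √(78.3186 × (1/34 + 1/33)) = 2.1626
t = (x̄₁ - x̄₂) / SE = (55.24 - 53.63) / 2.1626 = 1.61 / 2.1626 = 0.744
p-value = 0.4593

Since p-value > α = 0.05, we fail to reject H₀.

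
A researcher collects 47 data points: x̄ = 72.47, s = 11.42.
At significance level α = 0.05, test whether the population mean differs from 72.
One-sample t-test:
H₀: μ = 72
H₁: μ ≠ 72
df = n - 1 = 46
t = (x̄ - μ₀) / (s/√n) = (72.47 - 72) / (11.42/√47) = 0.282
p-value = 0.7791

Since p-value > α = 0.05, we fail to reject H₀.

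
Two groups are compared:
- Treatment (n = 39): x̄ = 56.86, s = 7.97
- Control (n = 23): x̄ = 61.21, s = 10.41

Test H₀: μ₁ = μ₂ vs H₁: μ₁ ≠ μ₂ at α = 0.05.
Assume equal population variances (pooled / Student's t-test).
Student's two-sample t-test (equal variances):
H₀: μ₁ = μ₂
H₁: μ₁ ≠ μ₂
df = n₁ + n₂ - 2 = 60
Pooled variance s_p² = [(n₁-1)s₁² + (n₂-1)s₂²] / (n₁ + n₂ - 2) = [(38)(7.97²) + (22)(10.41²)] / 60 = 79.9649
SE = √(s_p²(1/n₁ + 1/n₂)) = √(79.9649 × (1/39 + 1/23)) = 2.3510
t = (x̄₁ - x̄₂) / SE = (56.86 - 61.21) / 2.3510 = -4.35 / 2.3510 = -1.850
p-value = 0.0692

Since p-value > α = 0.05, we fail to reject H₀.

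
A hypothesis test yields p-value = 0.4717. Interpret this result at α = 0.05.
Since p = 0.4717 > α = 0.05, fail to reject H₀.
There is insufficient evidence to reject the null hypothesis; the result is not statistically significant at the 0.05 level.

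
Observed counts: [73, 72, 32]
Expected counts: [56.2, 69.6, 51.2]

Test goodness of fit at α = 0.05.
Chi-square goodness of fit test:
H₀: observed counts match expected distribution
H₁: observed counts differ from expected distribution
df = k - 1 = 2
χ² = Σ(O - E)²/E
   = (73 - 56.2)²/56.2 + (72 - 69.6)²/69.6 + (32 - 51.2)²/51.2
   = 5.022 + 0.083 + 7.200
   = 12.30
p-value = 0.0021

Since p-value < α = 0.05, we reject H₀.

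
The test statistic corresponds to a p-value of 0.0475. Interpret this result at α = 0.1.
Since p = 0.0475 < α = 0.1, reject H₀.
There is sufficient evidence to reject the null hypothesis; the result is statistically significant at the 0.1 level.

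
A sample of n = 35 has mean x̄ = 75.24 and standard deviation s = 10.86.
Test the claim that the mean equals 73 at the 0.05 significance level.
One-sample t-test:
H₀: μ = 73
H₁: μ ≠ 73
df = n - 1 = 34
t = (x̄ - μ₀) / (s/√n) = (75.24 - 73) / (10.86/√35) = 1.220
p-value = 0.2308

Since p-value > α = 0.05, we fail to reject H₀.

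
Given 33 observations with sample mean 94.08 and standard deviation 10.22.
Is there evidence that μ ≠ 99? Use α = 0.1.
One-sample t-test:
H₀: μ = 99
H₁: μ ≠ 99
df = n - 1 = 32
t = (x̄ - μ₀) / (s/√n) = (94.08 - 99) / (10.22/√33) = -2.765
p-value = 0.0094

Since p-value < α = 0.1, we reject H₀.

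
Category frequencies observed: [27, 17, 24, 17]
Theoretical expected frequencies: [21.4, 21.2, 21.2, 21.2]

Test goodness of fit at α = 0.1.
Chi-square goodness of fit test:
H₀: observed counts match expected distribution
H₁: observed counts differ from expected distribution
df = k - 1 = 3
χ² = Σ(O - E)²/E
   = (27 - 21.4)²/21.4 + (17 - 21.2)²/21.2 + (24 - 21.2)²/21.2 + (17 - 21.2)²/21.2
   = 1.465 + 0.832 + 0.370 + 0.832
   = 3.50
p-value = 0.3208

Since p-value > α = 0.1, we fail to reject H₀.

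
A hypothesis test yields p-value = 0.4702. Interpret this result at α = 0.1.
Since p = 0.4702 > α = 0.1, fail to reject H₀.
There is insufficient evidence to reject the null hypothesis; the result is not statistically significant at the 0.1 level.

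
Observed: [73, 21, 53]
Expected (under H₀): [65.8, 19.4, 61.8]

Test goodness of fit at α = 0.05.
Chi-square goodness of fit test:
H₀: observed counts match expected distribution
H₁: observed counts differ from expected distribution
df = k - 1 = 2
χ² = Σ(O - E)²/E
   = (73 - 65.8)²/65.8 + (21 - 19.4)²/19.4 + (53 - 61.8)²/61.8
   = 0.788 + 0.132 + 1.253
   = 2.17
p-value = 0.3374

Since p-value > α = 0.05, we fail to reject H₀.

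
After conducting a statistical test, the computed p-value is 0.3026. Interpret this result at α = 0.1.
Since p = 0.3026 > α = 0.1, fail to reject H₀.
There is insufficient evidence to reject the null hypothesis; the result is not statistically significant at the 0.1 level.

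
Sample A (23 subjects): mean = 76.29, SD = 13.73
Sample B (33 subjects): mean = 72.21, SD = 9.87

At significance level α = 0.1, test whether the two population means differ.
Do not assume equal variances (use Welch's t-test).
Welch's two-sample t-test:
H₀: μ₁ = μ₂
H₁: μ₁ ≠ μ₂
s₁²/n₁ = 13.73²/23 = 8.1962,  s₂²/n₂ = 9.87²/33 = 2.9520
SE = √(s₁²/n₁ + s₂²/n₂) = √(8.1962 + 2.9520) = 3.3389
df (Welch-Satterthwaite) = (s₁²/n₁ + s₂²/n₂)² / [(s₁²/n₁)²/(n₁-1) + (s₂²/n₂)²/(n₂-1)] ≈ 37.37
t = (x̄₁ - x̄₂) / SE = (76.29 - 72.21) / 3.3389 = 4.08 / 3.3389 = 1.222
p-value = 0.2294

Since p-value > α = 0.1, we fail to reject H₀.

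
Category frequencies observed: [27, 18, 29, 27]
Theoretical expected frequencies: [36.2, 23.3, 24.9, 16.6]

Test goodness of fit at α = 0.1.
Chi-square goodness of fit test:
H₀: observed counts match expected distribution
H₁: observed counts differ from expected distribution
df = k - 1 = 3
χ² = Σ(O - E)²/E
   = (27 - 36.2)²/36.2 + (18 - 23.3)²/23.3 + (29 - 24.9)²/24.9 + (27 - 16.6)²/16.6
   = 2.338 + 1.206 + 0.675 + 6.516
   = 10.73
p-value = 0.0133

Since p-value < α = 0.1, we reject H₀.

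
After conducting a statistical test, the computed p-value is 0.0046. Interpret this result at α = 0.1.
Since p = 0.0046 < α = 0.1, reject H₀.
There is sufficient evidence to reject the null hypothesis; the result is statistically significant at the 0.1 level.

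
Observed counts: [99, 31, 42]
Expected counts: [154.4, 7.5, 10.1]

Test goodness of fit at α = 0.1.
Chi-square goodness of fit test:
H₀: observed counts match expected distribution
H₁: observed counts differ from expected distribution
df = k - 1 = 2
χ² = Σ(O - E)²/E
   = (99 - 154.4)²/154.4 + (31 - 7.5)²/7.5 + (42 - 10.1)²/10.1
   = 19.878 + 73.633 + 100.753
   = 194.26
p-value < 0.0001

Since p-value < α = 0.1, we reject H₀.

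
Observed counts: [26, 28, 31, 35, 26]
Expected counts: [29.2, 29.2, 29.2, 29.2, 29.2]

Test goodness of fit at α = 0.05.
Chi-square goodness of fit test:
H₀: observed counts match expected distribution
H₁: observed counts differ from expected distribution
df = k - 1 = 4
χ² = Σ(O - E)²/E
   = (26 - 29.2)²/29.2 + (28 - 29.2)²/29.2 + (31 - 29.2)²/29.2 + (35 - 29.2)²/29.2 + (26 - 29.2)²/29.2
   = 0.351 + 0.049 + 0.111 + 1.152 + 0.351
   = 2.01
p-value = 0.7332

Since p-value > α = 0.05, we fail to reject H₀.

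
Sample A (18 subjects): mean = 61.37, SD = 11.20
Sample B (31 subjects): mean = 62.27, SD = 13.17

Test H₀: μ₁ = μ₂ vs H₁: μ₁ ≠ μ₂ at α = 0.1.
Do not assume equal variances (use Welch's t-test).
Welch's two-sample t-test:
H₀: μ₁ = μ₂
H₁: μ₁ ≠ μ₂
s₁²/n₁ = 11.20²/18 = 6.9689,  s₂²/n₂ = 13.17²/31 = 5.5951
SE = √(s₁²/n₁ + s₂²/n₂) = √(6.9689 + 5.5951) = 3.5446
df (Welch-Satterthwaite) = (s₁²/n₁ + s₂²/n₂)² / [(s₁²/n₁)²/(n₁-1) + (s₂²/n₂)²/(n₂-1)] ≈ 40.47
t = (x̄₁ - x̄₂) / SE = (61.37 - 62.27) / 3.5446 = -0.90 / 3.5446 = -0.254
p-value = 0.8009

Since p-value > α = 0.1, we fail to reject H₀.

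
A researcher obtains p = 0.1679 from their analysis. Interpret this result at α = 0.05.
Since p = 0.1679 > α = 0.05, fail to reject H₀.
There is insufficient evidence to reject the null hypothesis; the result is not statistically significant at the 0.05 level.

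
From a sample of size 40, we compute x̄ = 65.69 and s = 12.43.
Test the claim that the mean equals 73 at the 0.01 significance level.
One-sample t-test:
H₀: μ = 73
H₁: μ ≠ 73
df = n - 1 = 39
t = (x̄ - μ₀) / (s/√n) = (65.69 - 73) / (12.43/√40) = -3.719
p-value = 0.0006

Since p-value < α = 0.01, we reject H₀.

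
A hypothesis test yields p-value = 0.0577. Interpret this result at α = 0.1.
Since p = 0.0577 < α = 0.1, reject H₀.
There is sufficient evidence to reject the null hypothesis; the result is statistically significant at the 0.1 level.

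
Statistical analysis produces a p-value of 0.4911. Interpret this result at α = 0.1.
Since p = 0.4911 > α = 0.1, fail to reject H₀.
There is insufficient evidence to reject the null hypothesis; the result is not statistically significant at the 0.1 level.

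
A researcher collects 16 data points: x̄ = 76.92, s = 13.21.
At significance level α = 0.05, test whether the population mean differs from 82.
One-sample t-test:
H₀: μ = 82
H₁: μ ≠ 82
df = n - 1 = 15
t = (x̄ - μ₀) / (s/√n) = (76.92 - 82) / (13.21/√16) = -1.538
p-value = 0.1448

Since p-value > α = 0.05, we fail to reject H₀.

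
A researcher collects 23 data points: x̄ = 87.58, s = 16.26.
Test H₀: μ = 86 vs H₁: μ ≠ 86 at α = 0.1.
One-sample t-test:
H₀: μ = 86
H₁: μ ≠ 86
df = n - 1 = 22
t = (x̄ - μ₀) / (s/√n) = (87.58 - 86) / (16.26/√23) = 0.466
p-value = 0.6458

Since p-value > α = 0.1, we fail to reject H₀.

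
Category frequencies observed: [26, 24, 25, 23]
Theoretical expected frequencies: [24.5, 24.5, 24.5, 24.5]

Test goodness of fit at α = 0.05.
Chi-square goodness of fit test:
H₀: observed counts match expected distribution
H₁: observed counts differ from expected distribution
df = k - 1 = 3
χ² = Σ(O - E)²/E
   = (26 - 24.5)²/24.5 + (24 - 24.5)²/24.5 + (25 - 24.5)²/24.5 + (23 - 24.5)²/24.5
   = 0.092 + 0.010 + 0.010 + 0.092
   = 0.20
p-value = 0.9769

Since p-value > α = 0.05, we fail to reject H₀.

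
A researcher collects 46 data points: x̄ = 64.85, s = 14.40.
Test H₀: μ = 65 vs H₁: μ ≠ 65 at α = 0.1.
One-sample t-test:
H₀: μ = 65
H₁: μ ≠ 65
df = n - 1 = 45
t = (x̄ - μ₀) / (s/√n) = (64.85 - 65) / (14.40/√46) = -0.071
p-value = 0.9440

Since p-value > α = 0.1, we fail to reject H₀.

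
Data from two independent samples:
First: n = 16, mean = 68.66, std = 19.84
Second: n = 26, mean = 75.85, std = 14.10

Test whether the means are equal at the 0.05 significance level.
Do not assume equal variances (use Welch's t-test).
Welch's two-sample t-test:
H₀: μ₁ = μ₂
H₁: μ₁ ≠ μ₂
s₁²/n₁ = 19.84²/16 = 24.6016,  s₂²/n₂ = 14.10²/26 = 7.6465
SE = √(s₁²/n₁ + s₂²/n₂) = √(24.6016 + 7.6465) = 5.6787
df (Welch-Satterthwaite) = (s₁²/n₁ + s₂²/n₂)² / [(s₁²/n₁)²/(n₁-1) + (s₂²/n₂)²/(n₂-1)] ≈ 24.36
t = (x̄₁ - x̄₂) / SE = (68.66 - 75.85) / 5.6787 = -7.19 / 5.6787 = -1.266
p-value = 0.2174

Since p-value > α = 0.05, we fail to reject H₀.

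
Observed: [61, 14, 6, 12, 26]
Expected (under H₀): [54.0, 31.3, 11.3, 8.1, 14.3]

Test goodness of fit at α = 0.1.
Chi-square goodness of fit test:
H₀: observed counts match expected distribution
H₁: observed counts differ from expected distribution
df = k - 1 = 4
χ² = Σ(O - E)²/E
   = (61 - 54.0)²/54.0 + (14 - 31.3)²/31.3 + (6 - 11.3)²/11.3 + (12 - 8.1)²/8.1 + (26 - 14.3)²/14.3
   = 0.907 + 9.562 + 2.486 + 1.878 + 9.573
   = 24.41
p-value = 0.0001

Since p-value < α = 0.1, we reject H₀.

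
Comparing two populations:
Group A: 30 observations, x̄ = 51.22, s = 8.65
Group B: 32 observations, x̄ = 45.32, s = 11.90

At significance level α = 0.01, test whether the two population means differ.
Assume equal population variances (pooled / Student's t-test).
Student's two-sample t-test (equal variances):
H₀: μ₁ = μ₂
H₁: μ₁ ≠ μ₂
df = n₁ + n₂ - 2 = 60
Pooled variance s_p² = [(n₁-1)s₁² + (n₂-1)s₂²] / (n₁ + n₂ - 2) = [(29)(8.65²) + (31)(11.90²)] / 60 = 109.3294
SE = √(s_p²(1/n₁ + 1/n₂)) = √(109.3294 × (1/30 + 1/32)) = 2.6572
t = (x̄₁ - x̄₂) / SE = (51.22 - 45.32) / 2.6572 = 5.90 / 2.6572 = 2.220
p-value = 0.0302

Since p-value > α = 0.01, we fail to reject H₀.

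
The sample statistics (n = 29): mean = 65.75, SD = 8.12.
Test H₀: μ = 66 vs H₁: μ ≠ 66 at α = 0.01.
One-sample t-test:
H₀: μ = 66
H₁: μ ≠ 66
df = n - 1 = 28
t = (x̄ - μ₀) / (s/√n) = (65.75 - 66) / (8.12/√29) = -0.166
p-value = 0.8695

Since p-value > α = 0.01, we fail to reject H₀.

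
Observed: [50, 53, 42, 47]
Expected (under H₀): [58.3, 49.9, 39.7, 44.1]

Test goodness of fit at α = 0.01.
Chi-square goodness of fit test:
H₀: observed counts match expected distribution
H₁: observed counts differ from expected distribution
df = k - 1 = 3
χ² = Σ(O - E)²/E
   = (50 - 58.3)²/58.3 + (53 - 49.9)²/49.9 + (42 - 39.7)²/39.7 + (47 - 44.1)²/44.1
   = 1.182 + 0.193 + 0.133 + 0.191
   = 1.70
p-value = 0.6373

Since p-value > α = 0.01, we fail to reject H₀.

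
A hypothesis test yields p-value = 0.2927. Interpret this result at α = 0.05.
Since p = 0.2927 > α = 0.05, fail to reject H₀.
There is insufficient evidence to reject the null hypothesis; the result is not statistically significant at the 0.05 level.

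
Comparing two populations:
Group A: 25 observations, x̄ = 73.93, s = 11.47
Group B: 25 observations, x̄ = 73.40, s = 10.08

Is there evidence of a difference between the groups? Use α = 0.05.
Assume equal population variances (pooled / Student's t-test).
Student's two-sample t-test (equal variances):
H₀: μ₁ = μ₂
H₁: μ₁ ≠ μ₂
df = n₁ + n₂ - 2 = 48
Pooled variance s_p² = [(n₁-1)s₁² + (n₂-1)s₂²] / (n₁ + n₂ - 2) = [(24)(11.47²) + (24)(10.08²)] / 48 = 116.5836
SE = √(s_p²(1/n₁ + 1/n₂)) = √(116.5836 × (1/25 + 1/25)) = 3.0540
t = (x̄₁ - x̄₂) / SE = (73.93 - 73.40) / 3.0540 = 0.53 / 3.0540 = 0.174
p-value = 0.8630

Since p-value > α = 0.05, we fail to reject H₀.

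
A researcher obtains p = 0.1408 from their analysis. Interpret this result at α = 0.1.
Since p = 0.1408 > α = 0.1, fail to reject H₀.
There is insufficient evidence to reject the null hypothesis; the result is not statistically significant at the 0.1 level.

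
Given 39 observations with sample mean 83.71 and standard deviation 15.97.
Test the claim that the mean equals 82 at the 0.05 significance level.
One-sample t-test:
H₀: μ = 82
H₁: μ ≠ 82
df = n - 1 = 38
t = (x̄ - μ₀) / (s/√n) = (83.71 - 82) / (15.97/√39) = 0.669
p-value = 0.5077

Since p-value > α = 0.05, we fail to reject H₀.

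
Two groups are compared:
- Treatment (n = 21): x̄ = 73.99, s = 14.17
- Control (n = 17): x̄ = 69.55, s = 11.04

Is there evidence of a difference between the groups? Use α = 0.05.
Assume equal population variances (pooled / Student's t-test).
Student's two-sample t-test (equal variances):
H₀: μ₁ = μ₂
H₁: μ₁ ≠ μ₂
df = n₁ + n₂ - 2 = 36
Pooled variance s_p² = [(n₁-1)s₁² + (n₂-1)s₂²] / (n₁ + n₂ - 2) = [(20)(14.17²) + (16)(11.04²)] / 36 = 165.7190
SE = √(s_p²(1/n₁ + 1/n₂)) = √(165.7190 × (1/21 + 1/17)) = 4.1999
t = (x̄₁ - x̄₂) / SE = (73.99 - 69.55) / 4.1999 = 4.44 / 4.1999 = 1.057
p-value = 0.2975

Since p-value > α = 0.05, we fail to reject H₀.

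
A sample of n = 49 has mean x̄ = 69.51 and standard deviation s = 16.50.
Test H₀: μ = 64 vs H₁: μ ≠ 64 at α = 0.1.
One-sample t-test:
H₀: μ = 64
H₁: μ ≠ 64
df = n - 1 = 48
t = (x̄ - μ₀) / (s/√n) = (69.51 - 64) / (16.50/√49) = 2.338
p-value = 0.0236

Since p-value < α = 0.1, we reject H₀.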